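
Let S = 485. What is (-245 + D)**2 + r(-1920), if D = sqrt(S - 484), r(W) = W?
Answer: 57616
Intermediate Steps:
D = 1 (D = sqrt(485 - 484) = sqrt(1) = 1)
(-245 + D)**2 + r(-1920) = (-245 + 1)**2 - 1920 = (-244)**2 - 1920 = 59536 - 1920 = 57616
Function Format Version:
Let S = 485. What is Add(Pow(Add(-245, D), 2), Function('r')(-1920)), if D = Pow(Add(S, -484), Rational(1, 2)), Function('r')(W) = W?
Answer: 57616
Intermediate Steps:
D = 1 (D = Pow(Add(485, -484), Rational(1, 2)) = Pow(1, Rational(1, 2)) = 1)
Add(Pow(Add(-245, D), 2), Function('r')(-1920)) = Add(Pow(Add(-245, 1), 2), -1920) = Add(Pow(-244, 2), -1920) = Add(59536, -1920) = 57616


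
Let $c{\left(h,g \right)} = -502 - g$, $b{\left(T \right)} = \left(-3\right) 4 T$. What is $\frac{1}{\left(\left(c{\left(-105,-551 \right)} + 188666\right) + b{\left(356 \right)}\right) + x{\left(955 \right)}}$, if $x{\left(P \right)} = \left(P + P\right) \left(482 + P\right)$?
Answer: $\frac{1}{2929113} \approx 3.414 \cdot 10^{-7}$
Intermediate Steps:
$b{\left(T \right)} = - 12 T$
$x{\left(P \right)} = 2 P \left(482 + P\right)$
$\frac{1}{\left(\left(c{\left(-105,-551 \right)} + 188666\right) + b{\left(356 \right)}\right) + x{\left(955 \right)}} = \frac{1}{\left(\left(\left(-502 - -551\right) + 188666\right) - 4272\right) + 2 \cdot 955 \left(482 + 955\right)} = \frac{1}{\left(\left(\left(-502 + 551\right) + 188666\right) - 4272\right) + 2 \cdot 955 \cdot 1437} = \frac{1}{\left(\left(49 + 188666\right) - 4272\right) + 2744670} = \frac{1}{\left(188715 - 4272\right) + 2744670} = \frac{1}{184443 + 2744670} = \frac{1}{2929113}$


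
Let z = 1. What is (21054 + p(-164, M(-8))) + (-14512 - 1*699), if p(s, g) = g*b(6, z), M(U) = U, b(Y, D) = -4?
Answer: 5875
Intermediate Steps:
p(s, g) = -4*g (p(s, g) = g*(-4) = -4*g)
(21054 + p(-164, M(-8))) + (-14512 - 1*699) = (21054 - 4*(-8)) + (-14512 - 1*699) = (21054 + 32) + (-14512 - 699) = 21086 - 15211 = 5875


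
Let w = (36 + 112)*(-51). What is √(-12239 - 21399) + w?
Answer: -7548 + 11*I*√278 ≈ -7548.0 + 183.41*I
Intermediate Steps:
w = -7548 (w = 148*(-51) = -7548)
√(-12239 - 21399) + w = √(-12239 - 21399) - 7548 = √(-33638) - 7548 = 11*I*√278 - 7548 = -7548 + 11*I*√278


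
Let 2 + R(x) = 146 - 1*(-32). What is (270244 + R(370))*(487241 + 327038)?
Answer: 220197327180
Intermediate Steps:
R(x) = 176 (R(x) = -2 + (146 - 1*(-32)) = -2 + (146 + 32) = -2 + 178 = 176)
(270244 + R(370))*(487241 + 327038) = (270244 + 176)*(487241 + 327038) = 270420*814279 = 220197327180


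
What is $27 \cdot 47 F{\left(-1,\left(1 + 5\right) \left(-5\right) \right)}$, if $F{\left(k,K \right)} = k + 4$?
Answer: $3807$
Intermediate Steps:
$F{\left(k,K \right)} = 4 + k$
$27 \cdot 47 F{\left(-1,\left(1 + 5\right) \left(-5\right) \right)} = 27 \cdot 47 \left(4 - 1\right) = 1269 \cdot 3 = 3807$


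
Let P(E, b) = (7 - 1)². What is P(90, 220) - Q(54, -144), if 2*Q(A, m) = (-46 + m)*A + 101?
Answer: 10231/2 ≈ 5115.5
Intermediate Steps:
P(E, b) = 36 (P(E, b) = 6² = 36)
Q(A, m) = 101/2 + A*(-46 + m)/2 (Q(A, m) = ((-46 + m)*A + 101)/2 = (A*(-46 + m) + 101)/2 = (101 + A*(-46 + m))/2 = 101/2 + A*(-46 + m)/2)
P(90, 220) - Q(54, -144) = 36 - (101/2 - 23*54 + (½)*54*(-144)) = 36 - (101/2 - 1242 - 3888) = 36 - 1*(-10159/2) = 36 + 10159/2 = 10231/2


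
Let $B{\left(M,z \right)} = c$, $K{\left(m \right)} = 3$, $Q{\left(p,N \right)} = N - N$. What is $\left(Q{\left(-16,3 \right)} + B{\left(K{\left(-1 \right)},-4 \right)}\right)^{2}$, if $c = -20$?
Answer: $400$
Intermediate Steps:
$Q{\left(p,N \right)} = 0$
$B{\left(M,z \right)} = -20$
$\left(Q{\left(-16,3 \right)} + B{\left(K{\left(-1 \right)},-4 \right)}\right)^{2} = \left(0 - 20\right)^{2} = \left(-20\right)^{2} = 400$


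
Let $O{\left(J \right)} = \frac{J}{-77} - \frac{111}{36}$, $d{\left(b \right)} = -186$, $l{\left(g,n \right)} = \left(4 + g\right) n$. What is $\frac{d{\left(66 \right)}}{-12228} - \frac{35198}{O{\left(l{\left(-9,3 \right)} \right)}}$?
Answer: $\frac{66281858915}{5439422} \approx 12185.0$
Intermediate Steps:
$l{\left(g,n \right)} = n \left(4 + g\right)$
$O{\left(J \right)} = - \frac{37}{12} - \frac{J}{77}$ ($O{\left(J \right)} = J \left(- \frac{1}{77}\right) - \frac{37}{12} = - \frac{J}{77} - \frac{37}{12} = - \frac{37}{12} - \frac{J}{77}$)
$\frac{d{\left(66 \right)}}{-12228} - \frac{35198}{O{\left(l{\left(-9,3 \right)} \right)}} = - \frac{186}{-12228} - \frac{35198}{- \frac{37}{12} - \frac{3 \left(4 - 9\right)}{77}} = \left(-186\right) \left(- \frac{1}{12228}\right) - \frac{35198}{- \frac{37}{12} - \frac{3 \left(-5\right)}{77}} = \frac{31}{2038} - \frac{35198}{- \frac{37}{12} - - \frac{15}{77}} = \frac{31}{2038} - \frac{35198}{- \frac{37}{12} + \frac{15}{77}} = \frac{31}{2038} - \frac{35198}{- \frac{2669}{924}} = \frac{31}{2038} - - \frac{32522952}{2669} = \frac{31}{2038} + \frac{32522952}{2669} = \frac{66281858915}{5439422}$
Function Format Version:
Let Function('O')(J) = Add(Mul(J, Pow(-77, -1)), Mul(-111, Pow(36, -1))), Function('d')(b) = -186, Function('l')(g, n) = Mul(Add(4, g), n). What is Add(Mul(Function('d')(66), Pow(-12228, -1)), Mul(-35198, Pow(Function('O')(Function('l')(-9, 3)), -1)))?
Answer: Rational(66281858915, 5439422) ≈ 12185.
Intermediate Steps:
Function('l')(g, n) = Mul(n, Add(4, g))
Function('O')(J) = Add(Rational(-37, 12), Mul(Rational(-1, 77), J)) (Function('O')(J) = Add(Mul(J, Rational(-1, 77)), Mul(-111, Rational(1, 36))) = Add(Mul(Rational(-1, 77), J), Rational(-37, 12)) = Add(Rational(-37, 12), Mul(Rational(-1, 77), J)))
Add(Mul(Function('d')(66), Pow(-12228, -1)), Mul(-35198, Pow(Function('O')(Function('l')(-9, 3)), -1))) = Add(Mul(-186, Pow(-12228, -1)), Mul(-35198, Pow(Add(Rational(-37, 12), Mul(Rational(-1, 77), Mul(3, Add(4, -9)))), -1))) = Add(Mul(-186, Rational(-1, 12228)), Mul(-35198, Pow(Add(Rational(-37, 12), Mul(Rational(-1, 77), Mul(3, -5))), -1))) = Add(Rational(31, 2038), Mul(-35198, Pow(Add(Rational(-37, 12), Mul(Rational(-1, 77), -15)), -1))) = Add(Rational(31, 2038), Mul(-35198, Pow(Add(Rational(-37, 12), Rational(15, 77)), -1))) = Add(Rational(31, 2038), Mul(-35198, Pow(Rational(-2669, 924), -1))) = Add(Rational(31, 2038), Mul(-35198, Rational(-924, 2669))) = Add(Rational(31, 2038), Rational(32522952, 2669)) = Rational(66281858915, 5439422)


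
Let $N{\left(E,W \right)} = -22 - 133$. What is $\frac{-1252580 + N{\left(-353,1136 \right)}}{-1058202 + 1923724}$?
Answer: $- \frac{1252735}{865522} \approx -1.4474$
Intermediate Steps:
$N{\left(E,W \right)} = -155$ ($N{\left(E,W \right)} = -22 - 133 = -155$)
$\frac{-1252580 + N{\left(-353,1136 \right)}}{-1058202 + 1923724} = \frac{-1252580 - 155}{-1058202 + 1923724} = - \frac{1252735}{865522}$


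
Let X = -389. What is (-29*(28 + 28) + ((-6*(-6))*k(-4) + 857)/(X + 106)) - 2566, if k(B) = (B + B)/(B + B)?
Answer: -1186663/283 ≈ -4193.2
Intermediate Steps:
k(B) = 1 (k(B) = (2*B)/((2*B)) = (2*B)*(1/(2*B)) = 1)
(-29*(28 + 28) + ((-6*(-6))*k(-4) + 857)/(X + 106)) - 2566 = (-29*(28 + 28) + (-6*(-6)*1 + 857)/(-389 + 106)) - 2566 = (-29*56 + (36*1 + 857)/(-283)) - 2566 = (-1624 + (36 + 857)*(-1/283)) - 2566 = (-1624 + 893*(-1/283)) - 2566 = (-1624 - 893/283) - 2566 = -460485/283 - 2566 = -1186663/283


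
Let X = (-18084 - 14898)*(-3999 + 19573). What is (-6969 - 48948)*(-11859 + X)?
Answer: 28723082609259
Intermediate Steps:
X = -513661668 (X = -32982*15574 = -513661668)
(-6969 - 48948)*(-11859 + X) = (-6969 - 48948)*(-11859 - 513661668) = -55917*(-513673527) = 28723082609259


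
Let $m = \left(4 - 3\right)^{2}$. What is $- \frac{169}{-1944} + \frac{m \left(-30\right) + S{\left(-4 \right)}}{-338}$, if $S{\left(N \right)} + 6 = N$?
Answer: $\frac{67441}{328536} \approx 0.20528$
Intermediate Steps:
$S{\left(N \right)} = -6 + N$
$m = 1$ ($m = 1^{2} = 1$)
$- \frac{169}{-1944} + \frac{m \left(-30\right) + S{\left(-4 \right)}}{-338} = - \frac{169}{-1944} + \frac{1 \left(-30\right) - 10}{-338} = \left(-169\right) \left(- \frac{1}{1944}\right) + \left(-30 - 10\right) \left(- \frac{1}{338}\right) = \frac{169}{1944} - - \frac{20}{169} = \frac{169}{1944} + \frac{20}{169} = \frac{67441}{328536}$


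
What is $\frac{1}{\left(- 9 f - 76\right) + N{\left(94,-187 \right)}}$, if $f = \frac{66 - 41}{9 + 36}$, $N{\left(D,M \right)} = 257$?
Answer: $\frac{1}{176} \approx 0.0056818$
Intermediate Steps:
$f = \frac{5}{9}$ ($f = \frac{25}{45} = 25 \cdot \frac{1}{45} = \frac{5}{9} \approx 0.55556$)
$\frac{1}{\left(- 9 f - 76\right) + N{\left(94,-187 \right)}} = \frac{1}{\left(\left(-9\right) \frac{5}{9} - 76\right) + 257} = \frac{1}{\left(-5 - 76\right) + 257} = \frac{1}{-81 + 257} = \frac{1}{176}$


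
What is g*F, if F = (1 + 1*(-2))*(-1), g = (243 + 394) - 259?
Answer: 378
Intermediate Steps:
g = 378 (g = 637 - 259 = 378)
F = 1 (F = (1 - 2)*(-1) = -1*(-1) = 1)
g*F = 378*1 = 378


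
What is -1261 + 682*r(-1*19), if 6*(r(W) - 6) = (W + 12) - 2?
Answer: 1808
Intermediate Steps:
r(W) = 23/3 + W/6 (r(W) = 6 + ((W + 12) - 2)/6 = 6 + ((12 + W) - 2)/6 = 6 + (10 + W)/6 = 6 + (5/3 + W/6) = 23/3 + W/6)
-1261 + 682*r(-1*19) = -1261 + 682*(23/3 + (-1*19)/6) = -1261 + 682*(23/3 + (⅙)*(-19)) = -1261 + 682*(23/3 - 19/6) = -1261 + 682*(9/2) = -1261 + 3069 = 1808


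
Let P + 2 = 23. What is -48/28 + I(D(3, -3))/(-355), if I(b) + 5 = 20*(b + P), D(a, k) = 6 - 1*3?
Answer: -1517/497 ≈ -3.0523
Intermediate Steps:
P = 21 (P = -2 + 23 = 21)
D(a, k) = 3 (D(a, k) = 6 - 3 = 3)
I(b) = 415 + 20*b (I(b) = -5 + 20*(b + 21) = -5 + 20*(21 + b) = -5 + (420 + 20*b) = 415 + 20*b)
-48/28 + I(D(3, -3))/(-355) = -48/28 + (415 + 20*3)/(-355) = -48*1/28 + (415 + 60)*(-1/355) = -12/7 + 475*(-1/355) = -12/7 - 95/71 = -1517/497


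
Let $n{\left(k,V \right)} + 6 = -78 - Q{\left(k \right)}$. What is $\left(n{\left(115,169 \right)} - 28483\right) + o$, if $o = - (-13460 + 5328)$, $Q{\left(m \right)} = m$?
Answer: $-20550$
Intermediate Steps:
$n{\left(k,V \right)} = -84 - k$ ($n{\left(k,V \right)} = -6 - \left(78 + k\right) = -84 - k$)
$o = 8132$ ($o = \left(-1\right) \left(-8132\right) = 8132$)
$\left(n{\left(115,169 \right)} - 28483\right) + o = \left(\left(-84 - 115\right) - 28483\right) + 8132 = \left(-199 - 28483\right) + 8132 = -28682 + 8132 = -20550$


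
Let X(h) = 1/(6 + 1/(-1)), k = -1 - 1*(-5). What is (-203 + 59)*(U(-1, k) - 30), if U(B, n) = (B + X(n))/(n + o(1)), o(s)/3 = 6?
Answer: 237888/55 ≈ 4325.2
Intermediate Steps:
o(s) = 18 (o(s) = 3*6 = 18)
k = 4 (k = -1 + 5 = 4)
X(h) = ⅕ (X(h) = 1/(6 - 1) = 1/5 = ⅕)
U(B, n) = (⅕ + B)/(18 + n) (U(B, n) = (B + ⅕)/(n + 18) = (⅕ + B)/(18 + n))
(-203 + 59)*(U(-1, k) - 30) = (-203 + 59)*((⅕ - 1)/(18 + 4) - 30) = -144*(-⅘/22 - 30) = -144*((1/22)*(-⅘) - 30) = -144*(-2/55 - 30) = -144*(-1652/55) = 237888/55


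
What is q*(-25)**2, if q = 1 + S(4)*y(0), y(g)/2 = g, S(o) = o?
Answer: 625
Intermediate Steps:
y(g) = 2*g
q = 1 (q = 1 + 4*(2*0) = 1 + 4*0 = 1 + 0 = 1)
q*(-25)**2 = 1*(-25)**2 = 1*625 = 625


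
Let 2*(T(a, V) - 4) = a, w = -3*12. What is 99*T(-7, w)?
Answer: 99/2 ≈ 49.500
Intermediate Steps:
w = -36
T(a, V) = 4 + a/2
99*T(-7, w) = 99*(4 + (½)*(-7)) = 99*(4 - 7/2) = 99*(½) = 99/2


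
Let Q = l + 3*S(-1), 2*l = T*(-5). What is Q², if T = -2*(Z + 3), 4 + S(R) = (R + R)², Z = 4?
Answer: 1225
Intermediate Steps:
S(R) = -4 + 4*R² (S(R) = -4 + (R + R)² = -4 + (2*R)² = -4 + 4*R²)
T = -14 (T = -2*(4 + 3) = -2*7 = -14)
l = 35 (l = (-14*(-5))/2 = (½)*70 = 35)
Q = 35 (Q = 35 + 3*(-4 + 4*(-1)²) = 35 + 3*(-4 + 4*1) = 35 + 3*(-4 + 4) = 35 + 3*0 = 35 + 0 = 35)
Q² = 35² = 1225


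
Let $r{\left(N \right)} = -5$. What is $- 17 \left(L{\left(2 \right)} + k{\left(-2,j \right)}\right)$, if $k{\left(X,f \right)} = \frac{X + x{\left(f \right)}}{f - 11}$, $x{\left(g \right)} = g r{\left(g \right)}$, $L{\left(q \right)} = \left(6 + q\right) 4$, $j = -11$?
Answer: $- \frac{11067}{22} \approx -503.05$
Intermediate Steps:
$L{\left(q \right)} = 24 + 4 q$
$x{\left(g \right)} = - 5 g$ ($x{\left(g \right)} = g \left(-5\right) = - 5 g$)
$k{\left(X,f \right)} = \frac{X - 5 f}{-11 + f}$ ($k{\left(X,f \right)} = \frac{X - 5 f}{f - 11} = \frac{X - 5 f}{-11 + f}$)
$- 17 \left(L{\left(2 \right)} + k{\left(-2,j \right)}\right) = - 17 \left(\left(24 + 4 \cdot 2\right) + \frac{-2 - -55}{-11 - 11}\right) = - 17 \left(\left(24 + 8\right) + \frac{-2 + 55}{-22}\right) = - 17 \left(32 - \frac{53}{22}\right) = \left(-17\right) \frac{651}{22} = - \frac{11067}{22}$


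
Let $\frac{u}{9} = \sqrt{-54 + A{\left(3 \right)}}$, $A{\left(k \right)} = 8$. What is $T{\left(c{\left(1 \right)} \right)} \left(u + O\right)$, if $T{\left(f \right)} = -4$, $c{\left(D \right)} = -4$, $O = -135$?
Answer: $540 - 36 i \sqrt{46} \approx 540.0 - 244.16 i$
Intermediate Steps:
$u = 9 i \sqrt{46}$ ($u = 9 \sqrt{-54 + 8} = 9 \sqrt{-46} = 9 i \sqrt{46} \approx 61.041 i$)
$T{\left(c{\left(1 \right)} \right)} \left(u + O\right) = - 4 \left(9 i \sqrt{46} - 135\right) = - 4 \left(-135 + 9 i \sqrt{46}\right) = 540 - 36 i \sqrt{46}$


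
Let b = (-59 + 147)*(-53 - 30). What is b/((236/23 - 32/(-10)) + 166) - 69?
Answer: -1131991/10319 ≈ -109.70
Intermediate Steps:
b = -7304 (b = 88*(-83) = -7304)
b/((236/23 - 32/(-10)) + 166) - 69 = -7304/((236/23 - 32/(-10)) + 166) - 69 = -7304/((236*(1/23) - 32*(-1/10)) + 166) - 69 = -7304/((236/23 + 16/5) + 166) - 69 = -7304/(1548/115 + 166) - 69 = -7304/(20638/115) - 69 = (115/20638)*(-7304) - 69 = -419980/10319 - 69 = -1131991/10319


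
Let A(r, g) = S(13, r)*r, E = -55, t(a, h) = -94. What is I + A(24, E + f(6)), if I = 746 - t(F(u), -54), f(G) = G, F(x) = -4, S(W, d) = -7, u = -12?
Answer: 672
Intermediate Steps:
A(r, g) = -7*r
I = 840 (I = 746 - 1*(-94) = 746 + 94 = 840)
I + A(24, E + f(6)) = 840 - 7*24 = 840 - 168 = 672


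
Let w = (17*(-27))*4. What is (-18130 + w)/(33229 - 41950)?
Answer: 19966/8721 ≈ 2.2894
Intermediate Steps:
w = -1836 (w = -459*4 = -1836)
(-18130 + w)/(33229 - 41950) = (-18130 - 1836)/(33229 - 41950) = -19966/(-8721) = -19966*(-1/8721) = 19966/8721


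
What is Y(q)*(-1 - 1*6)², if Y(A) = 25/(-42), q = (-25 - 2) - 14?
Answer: -175/6 ≈ -29.167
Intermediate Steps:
q = -41 (q = -27 - 14 = -41)
Y(A) = -25/42 (Y(A) = 25*(-1/42) = -25/42)
Y(q)*(-1 - 1*6)² = -25*(-1 - 1*6)²/42 = -25*(-1 - 6)²/42 = -25/42*(-7)² = -25/42*49 = -175/6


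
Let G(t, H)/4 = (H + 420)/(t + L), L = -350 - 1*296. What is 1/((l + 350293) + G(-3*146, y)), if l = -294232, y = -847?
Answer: 271/15192958 ≈ 1.7837e-5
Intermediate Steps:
L = -646 (L = -350 - 296 = -646)
G(t, H) = 4*(420 + H)/(-646 + t) (G(t, H) = 4*((H + 420)/(t - 646)) = 4*((420 + H)/(-646 + t)) = 4*(420 + H)/(-646 + t))
1/((l + 350293) + G(-3*146, y)) = 1/((-294232 + 350293) + 4*(420 - 847)/(-646 - 3*146)) = 1/(56061 + 4*(-427)/(-646 - 438)) = 1/(56061 + 4*(-427)/(-1084)) = 1/(56061 + 4*(-1/1084)*(-427)) = 1/(56061 + 427/271) = 1/(15192958/271) = 271/15192958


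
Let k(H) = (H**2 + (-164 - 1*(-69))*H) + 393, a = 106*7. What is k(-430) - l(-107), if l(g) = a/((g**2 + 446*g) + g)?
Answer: 4113541541/18190 ≈ 2.2614e+5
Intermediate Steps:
a = 742
l(g) = 742/(g**2 + 447*g) (l(g) = 742/((g**2 + 446*g) + g) = 742/(g**2 + 447*g))
k(H) = 393 + H**2 - 95*H (k(H) = (H**2 + (-164 + 69)*H) + 393 = (H**2 - 95*H) + 393 = 393 + H**2 - 95*H)
k(-430) - l(-107) = (393 + (-430)**2 - 95*(-430)) - 742/((-107)*(447 - 107)) = (393 + 184900 + 40850) - 742*(-1)/(107*340) = 226143 - 742*(-1)/(107*340) = 226143 - 1*(-371/18190) = 226143 + 371/18190 = 4113541541/18190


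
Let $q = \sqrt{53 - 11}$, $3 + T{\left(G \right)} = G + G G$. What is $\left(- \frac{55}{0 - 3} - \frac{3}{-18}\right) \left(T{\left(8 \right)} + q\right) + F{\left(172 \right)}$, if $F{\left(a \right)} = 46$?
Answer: $\frac{2645}{2} + \frac{37 \sqrt{42}}{2} \approx 1442.4$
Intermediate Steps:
$T{\left(G \right)} = -3 + G + G^{2}$ ($T{\left(G \right)} = -3 + \left(G + G G\right) = -3 + \left(G + G^{2}\right) = -3 + G + G^{2}$)
$q = \sqrt{42} \approx 6.4807$
$\left(- \frac{55}{0 - 3} - \frac{3}{-18}\right) \left(T{\left(8 \right)} + q\right) + F{\left(172 \right)} = \left(- \frac{55}{0 - 3} - \frac{3}{-18}\right) \left(\left(-3 + 8 + 8^{2}\right) + \sqrt{42}\right) + 46 = \left(- \frac{55}{0 - 3} - - \frac{1}{6}\right) \left(\left(-3 + 8 + 64\right) + \sqrt{42}\right) + 46 = \left(- \frac{55}{-3} + \frac{1}{6}\right) \left(69 + \sqrt{42}\right) + 46 = \left(\left(-55\right) \left(- \frac{1}{3}\right) + \frac{1}{6}\right) \left(69 + \sqrt{42}\right) + 46 = \left(\frac{55}{3} + \frac{1}{6}\right) \left(69 + \sqrt{42}\right) + 46 = \frac{37 \left(69 + \sqrt{42}\right)}{2} + 46 = \left(\frac{2553}{2} + \frac{37 \sqrt{42}}{2}\right) + 46 = \frac{2645}{2} + \frac{37 \sqrt{42}}{2}$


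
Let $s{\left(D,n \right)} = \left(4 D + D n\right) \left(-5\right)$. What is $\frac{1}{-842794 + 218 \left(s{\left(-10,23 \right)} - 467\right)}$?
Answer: $- \frac{1}{650300} \approx -1.5378 \cdot 10^{-6}$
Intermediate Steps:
$s{\left(D,n \right)} = - 20 D - 5 D n$
$\frac{1}{-842794 + 218 \left(s{\left(-10,23 \right)} - 467\right)} = \frac{1}{-842794 + 218 \left(\left(-5\right) \left(-10\right) \left(4 + 23\right) - 467\right)} = \frac{1}{-842794 + 218 \left(\left(-5\right) \left(-10\right) 27 - 467\right)} = \frac{1}{-842794 + 218 \left(1350 - 467\right)} = \frac{1}{-842794 + 218 \cdot 883} = \frac{1}{-842794 + 192494} = \frac{1}{-650300} = - \frac{1}{650300}$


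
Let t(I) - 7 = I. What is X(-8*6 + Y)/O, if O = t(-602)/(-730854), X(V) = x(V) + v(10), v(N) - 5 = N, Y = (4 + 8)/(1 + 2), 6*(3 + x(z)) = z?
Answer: 487236/85 ≈ 5732.2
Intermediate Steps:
x(z) = -3 + z/6
Y = 4 (Y = 12/3 = 12*(⅓) = 4)
v(N) = 5 + N
t(I) = 7 + I
X(V) = 12 + V/6 (X(V) = (-3 + V/6) + (5 + 10) = (-3 + V/6) + 15 = 12 + V/6)
O = 595/730854 (O = (7 - 602)/(-730854) = -595*(-1/730854) = 595/730854 ≈ 0.00081412)
X(-8*6 + Y)/O = (12 + (-8*6 + 4)/6)/(595/730854) = (12 + (-48 + 4)/6)*(730854/595) = (12 + (⅙)*(-44))*(730854/595) = (12 - 22/3)*(730854/595) = (14/3)*(730854/595) = 487236/85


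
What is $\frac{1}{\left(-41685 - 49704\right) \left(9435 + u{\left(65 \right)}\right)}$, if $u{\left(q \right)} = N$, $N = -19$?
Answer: $- \frac{1}{860518824} \approx -1.1621 \cdot 10^{-9}$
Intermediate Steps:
$u{\left(q \right)} = -19$
$\frac{1}{\left(-41685 - 49704\right) \left(9435 + u{\left(65 \right)}\right)} = \frac{1}{\left(-41685 - 49704\right) \left(9435 - 19\right)} = \frac{1}{\left(-91389\right) 9416} = \frac{1}{-860518824} = - \frac{1}{860518824}$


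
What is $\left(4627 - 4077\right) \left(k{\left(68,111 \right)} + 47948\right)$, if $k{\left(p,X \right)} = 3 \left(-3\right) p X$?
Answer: $-10991200$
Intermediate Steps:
$k{\left(p,X \right)} = - 9 X p$
$\left(4627 - 4077\right) \left(k{\left(68,111 \right)} + 47948\right) = \left(4627 - 4077\right) \left(\left(-9\right) 111 \cdot 68 + 47948\right) = 550 \left(-67932 + 47948\right) = 550 \left(-19984\right) = -10991200$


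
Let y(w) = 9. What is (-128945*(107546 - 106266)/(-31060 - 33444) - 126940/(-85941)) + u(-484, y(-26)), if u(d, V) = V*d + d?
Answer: -1579751173300/692942283 ≈ -2279.8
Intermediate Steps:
u(d, V) = d + V*d
(-128945*(107546 - 106266)/(-31060 - 33444) - 126940/(-85941)) + u(-484, y(-26)) = (-128945*(107546 - 106266)/(-31060 - 33444) - 126940/(-85941)) - 484*(1 + 9) = (-128945/((-64504/1280)) - 126940*(-1/85941)) - 484*10 = (-128945/((-64504*1/1280)) + 126940/85941) - 4840 = (-128945/(-8063/160) + 126940/85941) - 4840 = (-128945*(-160/8063) + 126940/85941) - 4840 = (20631200/8063 + 126940/85941) - 4840 = 1774089476420/692942283 - 4840 = -1579751173300/692942283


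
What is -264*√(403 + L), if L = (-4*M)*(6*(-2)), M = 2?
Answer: -264*√499 ≈ -5897.3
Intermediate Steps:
L = 96 (L = (-4*2)*(6*(-2)) = -8*(-12) = 96)
-264*√(403 + L) = -264*√(403 + 96) = -264*√499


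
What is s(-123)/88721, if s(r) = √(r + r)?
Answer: I*√246/88721 ≈ 0.00017678*I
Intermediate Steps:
s(r) = √2*√r (s(r) = √(2*r) = √2*√r)
s(-123)/88721 = (√2*√(-123))/88721 = (√2*(I*√123))*(1/88721) = (I*√246)*(1/88721) = I*√246/88721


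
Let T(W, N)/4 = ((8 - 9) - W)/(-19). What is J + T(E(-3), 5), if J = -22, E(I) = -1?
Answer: -22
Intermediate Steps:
T(W, N) = 4/19 + 4*W/19 (T(W, N) = 4*(((8 - 9) - W)/(-19)) = 4*((-1 - W)*(-1/19)) = 4*(1/19 + W/19) = 4/19 + 4*W/19)
J + T(E(-3), 5) = -22 + (4/19 + (4/19)*(-1)) = -22 + (4/19 - 4/19) = -22 + 0 = -22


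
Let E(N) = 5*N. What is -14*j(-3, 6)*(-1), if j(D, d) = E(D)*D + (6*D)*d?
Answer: -882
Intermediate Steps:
j(D, d) = 5*D² + 6*D*d (j(D, d) = (5*D)*D + (6*D)*d = 5*D² + 6*D*d)
-14*j(-3, 6)*(-1) = -(-42)*(5*(-3) + 6*6)*(-1) = -(-42)*(-15 + 36)*(-1) = -(-42)*21*(-1) = -14*(-63)*(-1) = 882*(-1) = -882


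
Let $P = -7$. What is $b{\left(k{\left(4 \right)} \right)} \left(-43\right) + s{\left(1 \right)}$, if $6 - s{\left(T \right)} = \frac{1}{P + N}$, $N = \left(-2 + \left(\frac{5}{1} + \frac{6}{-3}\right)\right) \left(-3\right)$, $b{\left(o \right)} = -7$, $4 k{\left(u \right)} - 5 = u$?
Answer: $\frac{3071}{10} \approx 307.1$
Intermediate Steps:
$k{\left(u \right)} = \frac{5}{4} + \frac{u}{4}$
$N = -3$ ($N = \left(-2 + \left(5 \cdot 1 + 6 \left(- \frac{1}{3}\right)\right)\right) \left(-3\right) = \left(-2 + \left(5 - 2\right)\right) \left(-3\right) = \left(-2 + 3\right) \left(-3\right) = 1 \left(-3\right) = -3$)
$s{\left(T \right)} = \frac{61}{10}$ ($s{\left(T \right)} = 6 - \frac{1}{-7 - 3} = 6 - \frac{1}{-10} = 6 - - \frac{1}{10} = 6 + \frac{1}{10} = \frac{61}{10}$)
$b{\left(k{\left(4 \right)} \right)} \left(-43\right) + s{\left(1 \right)} = \left(-7\right) \left(-43\right) + \frac{61}{10} = 301 + \frac{61}{10} = \frac{3071}{10}$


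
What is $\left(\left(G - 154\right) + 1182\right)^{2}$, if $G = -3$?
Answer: $1050625$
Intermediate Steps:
$\left(\left(G - 154\right) + 1182\right)^{2} = \left(\left(-3 - 154\right) + 1182\right)^{2} = \left(-157 + 1182\right)^{2} = 1025^{2} = 1050625$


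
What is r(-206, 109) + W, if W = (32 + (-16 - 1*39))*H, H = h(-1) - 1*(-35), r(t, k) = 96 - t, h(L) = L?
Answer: -480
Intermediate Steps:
H = 34 (H = -1 - 1*(-35) = -1 + 35 = 34)
W = -782 (W = (32 + (-16 - 1*39))*34 = (32 + (-16 - 39))*34 = (32 - 55)*34 = -23*34 = -782)
r(-206, 109) + W = (96 - 1*(-206)) - 782 = (96 + 206) - 782 = 302 - 782 = -480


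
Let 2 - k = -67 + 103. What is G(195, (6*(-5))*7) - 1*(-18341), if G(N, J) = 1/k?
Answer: 623593/34 ≈ 18341.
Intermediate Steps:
k = -34 (k = 2 - (-67 + 103) = 2 - 1*36 = 2 - 36 = -34)
G(N, J) = -1/34 (G(N, J) = 1/(-34) = -1/34)
G(195, (6*(-5))*7) - 1*(-18341) = -1/34 - 1*(-18341) = -1/34 + 18341 = 623593/34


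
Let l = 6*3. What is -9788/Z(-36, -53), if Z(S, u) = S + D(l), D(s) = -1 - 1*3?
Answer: 2447/10 ≈ 244.70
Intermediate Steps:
l = 18
D(s) = -4 (D(s) = -1 - 3 = -4)
Z(S, u) = -4 + S (Z(S, u) = S - 4 = -4 + S)
-9788/Z(-36, -53) = -9788/(-4 - 36) = -9788/(-40) = -9788*(-1/40) = 2447/10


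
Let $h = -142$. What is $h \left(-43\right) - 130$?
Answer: $5976$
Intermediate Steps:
$h \left(-43\right) - 130 = \left(-142\right) \left(-43\right) - 130 = 6106 - 130 = 5976$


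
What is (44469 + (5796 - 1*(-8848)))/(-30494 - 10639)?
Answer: -59113/41133 ≈ -1.4371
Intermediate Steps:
(44469 + (5796 - 1*(-8848)))/(-30494 - 10639) = (44469 + (5796 + 8848))/(-41133) = (44469 + 14644)*(-1/41133) = 59113*(-1/41133) = -59113/41133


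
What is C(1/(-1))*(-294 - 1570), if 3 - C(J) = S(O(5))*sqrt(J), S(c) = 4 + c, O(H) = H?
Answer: -5592 + 16776*I ≈ -5592.0 + 16776.0*I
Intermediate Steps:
C(J) = 3 - 9*sqrt(J) (C(J) = 3 - (4 + 5)*sqrt(J) = 3 - 9*sqrt(J))
C(1/(-1))*(-294 - 1570) = (3 - 9*I)*(-294 - 1570) = (3 - 9*I)*(-1864) = -5592 + 16776*I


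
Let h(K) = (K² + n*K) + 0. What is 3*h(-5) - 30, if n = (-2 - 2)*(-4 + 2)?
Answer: -75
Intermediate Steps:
n = 8 (n = -4*(-2) = 8)
h(K) = K² + 8*K (h(K) = (K² + 8*K) + 0 = K² + 8*K)
3*h(-5) - 30 = 3*(-5*(8 - 5)) - 30 = 3*(-5*3) - 30 = 3*(-15) - 30 = -45 - 30 = -75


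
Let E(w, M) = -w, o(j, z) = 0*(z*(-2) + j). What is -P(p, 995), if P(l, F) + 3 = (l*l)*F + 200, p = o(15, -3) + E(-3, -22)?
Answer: -9152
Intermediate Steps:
o(j, z) = 0 (o(j, z) = 0*(-2*z + j) = 0*(j - 2*z) = 0)
p = 3 (p = 0 - 1*(-3) = 0 + 3 = 3)
P(l, F) = 197 + F*l**2 (P(l, F) = -3 + ((l*l)*F + 200) = -3 + (l**2*F + 200) = -3 + (F*l**2 + 200) = -3 + (200 + F*l**2) = 197 + F*l**2)
-P(p, 995) = -(197 + 995*3**2) = -(197 + 995*9) = -(197 + 8955) = -1*9152 = -9152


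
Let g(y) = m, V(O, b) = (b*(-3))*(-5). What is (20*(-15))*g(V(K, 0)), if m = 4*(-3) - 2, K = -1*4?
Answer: 4200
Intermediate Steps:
K = -4
V(O, b) = 15*b (V(O, b) = -3*b*(-5) = 15*b)
m = -14 (m = -12 - 2 = -14)
g(y) = -14
(20*(-15))*g(V(K, 0)) = (20*(-15))*(-14) = -300*(-14) = 4200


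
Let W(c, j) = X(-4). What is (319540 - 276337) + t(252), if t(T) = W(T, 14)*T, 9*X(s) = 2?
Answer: 43259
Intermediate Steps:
X(s) = 2/9 (X(s) = (⅑)*2 = 2/9)
W(c, j) = 2/9
t(T) = 2*T/9
(319540 - 276337) + t(252) = (319540 - 276337) + (2/9)*252 = 43203 + 56 = 43259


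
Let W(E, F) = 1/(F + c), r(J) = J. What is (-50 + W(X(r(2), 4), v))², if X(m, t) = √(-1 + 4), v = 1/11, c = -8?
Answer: 19018321/7569 ≈ 2512.7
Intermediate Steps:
v = 1/11 ≈ 0.090909
X(m, t) = √3
W(E, F) = 1/(-8 + F) (W(E, F) = 1/(F - 8) = 1/(-8 + F))
(-50 + W(X(r(2), 4), v))² = (-50 + 1/(-8 + 1/11))² = (-50 + 1/(-87/11))² = (-50 - 11/87)² = (-4361/87)² = 19018321/7569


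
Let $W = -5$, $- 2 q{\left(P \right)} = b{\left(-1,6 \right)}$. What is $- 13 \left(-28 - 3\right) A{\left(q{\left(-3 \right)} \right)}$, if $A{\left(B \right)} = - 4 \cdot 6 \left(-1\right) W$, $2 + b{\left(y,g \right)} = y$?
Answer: $-48360$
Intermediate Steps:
$b{\left(y,g \right)} = -2 + y$
$q{\left(P \right)} = \frac{3}{2}$ ($q{\left(P \right)} = - \frac{-2 - 1}{2} = \left(- \frac{1}{2}\right) \left(-3\right) = \frac{3}{2}$)
$A{\left(B \right)} = -120$ ($A{\left(B \right)} = - 4 \cdot 6 \left(-1\right) \left(-5\right) = \left(-4\right) \left(-6\right) \left(-5\right) = 24 \left(-5\right) = -120$)
$- 13 \left(-28 - 3\right) A{\left(q{\left(-3 \right)} \right)} = - 13 \left(-28 - 3\right) \left(-120\right) = \left(-13\right) \left(-31\right) \left(-120\right) = 403 \left(-120\right) = -48360$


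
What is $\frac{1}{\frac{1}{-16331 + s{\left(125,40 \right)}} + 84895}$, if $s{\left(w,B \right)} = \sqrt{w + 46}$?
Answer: $\frac{22641614487719}{1922159860548484261} + \frac{3 \sqrt{19}}{1922159860548484261} \approx 1.1779 \cdot 10^{-5}$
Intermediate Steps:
$s{\left(w,B \right)} = \sqrt{46 + w}$
$\frac{1}{\frac{1}{-16331 + s{\left(125,40 \right)}} + 84895} = \frac{1}{\frac{1}{-16331 + \sqrt{46 + 125}} + 84895} = \frac{1}{\frac{1}{-16331 + \sqrt{171}} + 84895} = \frac{1}{\frac{1}{-16331 + 3 \sqrt{19}} + 84895} = \frac{1}{84895 + \frac{1}{-16331 + 3 \sqrt{19}}}$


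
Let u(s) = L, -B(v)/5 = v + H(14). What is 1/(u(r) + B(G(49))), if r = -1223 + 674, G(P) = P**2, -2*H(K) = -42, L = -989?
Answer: -1/13099 ≈ -7.6342e-5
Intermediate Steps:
H(K) = 21 (H(K) = -1/2*(-42) = 21)
B(v) = -105 - 5*v (B(v) = -5*(v + 21) = -5*(21 + v) = -105 - 5*v)
r = -549
u(s) = -989
1/(u(r) + B(G(49))) = 1/(-989 + (-105 - 5*49**2)) = 1/(-989 + (-105 - 5*2401)) = 1/(-989 + (-105 - 12005)) = 1/(-989 - 12110) = 1/(-13099) = -1/13099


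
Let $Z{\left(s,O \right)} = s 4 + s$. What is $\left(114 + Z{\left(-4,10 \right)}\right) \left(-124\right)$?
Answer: $-11656$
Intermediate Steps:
$Z{\left(s,O \right)} = 5 s$ ($Z{\left(s,O \right)} = 4 s + s = 5 s$)
$\left(114 + Z{\left(-4,10 \right)}\right) \left(-124\right) = \left(114 + 5 \left(-4\right)\right) \left(-124\right) = \left(114 - 20\right) \left(-124\right) = 94 \left(-124\right) = -11656$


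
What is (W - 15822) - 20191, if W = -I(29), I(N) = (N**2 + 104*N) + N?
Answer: -39899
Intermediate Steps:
I(N) = N**2 + 105*N
W = -3886 (W = -29*(105 + 29) = -29*134 = -1*3886 = -3886)
(W - 15822) - 20191 = (-3886 - 15822) - 20191 = -19708 - 20191 = -39899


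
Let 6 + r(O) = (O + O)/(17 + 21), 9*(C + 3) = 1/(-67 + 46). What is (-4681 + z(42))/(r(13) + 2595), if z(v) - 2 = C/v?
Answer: -352853465/195290676 ≈ -1.8068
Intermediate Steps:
C = -568/189 (C = -3 + 1/(9*(-67 + 46)) = -3 + (1/9)/(-21) = -3 + (1/9)*(-1/21) = -3 - 1/189 = -568/189 ≈ -3.0053)
r(O) = -6 + O/19 (r(O) = -6 + (O + O)/(17 + 21) = -6 + (2*O)/38 = -6 + (2*O)*(1/38) = -6 + O/19)
z(v) = 2 - 568/(189*v)
(-4681 + z(42))/(r(13) + 2595) = (-4681 + (2 - 568/189/42))/((-6 + (1/19)*13) + 2595) = (-4681 + (2 - 568/189*1/42))/((-6 + 13/19) + 2595) = (-4681 + (2 - 284/3969))/(-101/19 + 2595) = (-4681 + 7654/3969)/(49204/19) = -18571235/3969*19/49204 = -352853465/195290676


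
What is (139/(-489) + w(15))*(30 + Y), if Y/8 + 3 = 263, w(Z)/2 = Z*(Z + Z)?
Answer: 928317710/489 ≈ 1.8984e+6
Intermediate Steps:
w(Z) = 4*Z² (w(Z) = 2*(Z*(Z + Z)) = 2*(Z*(2*Z)) = 2*(2*Z²) = 4*Z²)
Y = 2080 (Y = -24 + 8*263 = -24 + 2104 = 2080)
(139/(-489) + w(15))*(30 + Y) = (139/(-489) + 4*15²)*(30 + 2080) = (139*(-1/489) + 4*225)*2110 = (-139/489 + 900)*2110 = (439961/489)*2110 = 928317710/489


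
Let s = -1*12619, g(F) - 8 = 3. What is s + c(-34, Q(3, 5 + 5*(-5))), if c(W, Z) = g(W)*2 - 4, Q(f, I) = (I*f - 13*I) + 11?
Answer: -12601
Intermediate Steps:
g(F) = 11 (g(F) = 8 + 3 = 11)
Q(f, I) = 11 - 13*I + I*f (Q(f, I) = (-13*I + I*f) + 11 = 11 - 13*I + I*f)
c(W, Z) = 18 (c(W, Z) = 11*2 - 4 = 22 - 4 = 18)
s = -12619
s + c(-34, Q(3, 5 + 5*(-5))) = -12619 + 18 = -12601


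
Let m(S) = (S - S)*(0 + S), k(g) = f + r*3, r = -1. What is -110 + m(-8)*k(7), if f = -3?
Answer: -110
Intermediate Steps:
k(g) = -6 (k(g) = -3 - 1*3 = -3 - 3 = -6)
m(S) = 0 (m(S) = 0*S = 0)
-110 + m(-8)*k(7) = -110 + 0*(-6) = -110 + 0 = -110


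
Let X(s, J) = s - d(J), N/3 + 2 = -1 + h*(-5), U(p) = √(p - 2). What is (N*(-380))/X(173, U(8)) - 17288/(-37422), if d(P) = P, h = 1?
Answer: 29780121772/559889253 + 9120*√6/29923 ≈ 53.936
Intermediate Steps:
U(p) = √(-2 + p)
N = -24 (N = -6 + 3*(-1 + 1*(-5)) = -6 + 3*(-1 - 5) = -6 + 3*(-6) = -6 - 18 = -24)
X(s, J) = s - J
(N*(-380))/X(173, U(8)) - 17288/(-37422) = (-24*(-380))/(173 - √(-2 + 8)) - 17288/(-37422) = 9120/(173 - √6) - 17288*(-1/37422) = 9120/(173 - √6) + 8644/18711 = 8644/18711 + 9120/(173 - √6)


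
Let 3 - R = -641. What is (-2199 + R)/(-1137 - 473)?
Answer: 311/322 ≈ 0.96584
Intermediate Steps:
R = 644 (R = 3 - 1*(-641) = 3 + 641 = 644)
(-2199 + R)/(-1137 - 473) = (-2199 + 644)/(-1137 - 473) = -1555/(-1610) = -1555*(-1/1610) = 311/322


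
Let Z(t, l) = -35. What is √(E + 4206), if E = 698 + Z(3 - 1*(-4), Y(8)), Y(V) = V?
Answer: 3*√541 ≈ 69.778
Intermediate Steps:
E = 663 (E = 698 - 35 = 663)
√(E + 4206) = √(663 + 4206) = √4869 = 3*√541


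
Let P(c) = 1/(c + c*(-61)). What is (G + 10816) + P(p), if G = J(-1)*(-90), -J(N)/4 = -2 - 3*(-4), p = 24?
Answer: 20759039/1440 ≈ 14416.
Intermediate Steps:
J(N) = -40 (J(N) = -4*(-2 - 3*(-4)) = -4*(-2 + 12) = -4*10 = -40)
G = 3600 (G = -40*(-90) = 3600)
P(c) = -1/(60*c) (P(c) = 1/(c - 61*c) = 1/(-60*c) = -1/(60*c))
(G + 10816) + P(p) = (3600 + 10816) - 1/60/24 = 14416 - 1/60*1/24 = 14416 - 1/1440 = 20759039/1440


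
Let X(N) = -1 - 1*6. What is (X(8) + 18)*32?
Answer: 352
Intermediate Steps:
X(N) = -7 (X(N) = -1 - 6 = -7)
(X(8) + 18)*32 = (-7 + 18)*32 = 11*32 = 352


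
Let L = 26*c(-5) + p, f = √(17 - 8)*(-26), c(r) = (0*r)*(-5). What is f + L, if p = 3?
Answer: -75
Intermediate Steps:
c(r) = 0 (c(r) = 0*(-5) = 0)
f = -78 (f = √9*(-26) = 3*(-26) = -78)
L = 3 (L = 26*0 + 3 = 0 + 3 = 3)
f + L = -78 + 3 = -75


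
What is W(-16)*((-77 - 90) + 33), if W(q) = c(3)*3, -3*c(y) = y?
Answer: 402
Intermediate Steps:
c(y) = -y/3
W(q) = -3 (W(q) = -1/3*3*3 = -1*3 = -3)
W(-16)*((-77 - 90) + 33) = -3*((-77 - 90) + 33) = -3*(-167 + 33) = -3*(-134) = 402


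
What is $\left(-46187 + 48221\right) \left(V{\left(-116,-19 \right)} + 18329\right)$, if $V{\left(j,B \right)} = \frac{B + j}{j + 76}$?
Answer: $\frac{149152203}{4} \approx 3.7288 \cdot 10^{7}$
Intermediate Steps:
$V{\left(j,B \right)} = \frac{B + j}{76 + j}$
$\left(-46187 + 48221\right) \left(V{\left(-116,-19 \right)} + 18329\right) = \left(-46187 + 48221\right) \left(\frac{-19 - 116}{76 - 116} + 18329\right) = 2034 \left(\frac{1}{-40} \left(-135\right) + 18329\right) = 2034 \left(\left(- \frac{1}{40}\right) \left(-135\right) + 18329\right) = 2034 \left(\frac{27}{8} + 18329\right) = 2034 \cdot \frac{146659}{8} = \frac{149152203}{4}$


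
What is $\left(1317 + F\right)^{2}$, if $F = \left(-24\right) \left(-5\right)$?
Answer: $2064969$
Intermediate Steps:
$F = 120$
$\left(1317 + F\right)^{2} = \left(1317 + 120\right)^{2} = 1437^{2} = 2064969$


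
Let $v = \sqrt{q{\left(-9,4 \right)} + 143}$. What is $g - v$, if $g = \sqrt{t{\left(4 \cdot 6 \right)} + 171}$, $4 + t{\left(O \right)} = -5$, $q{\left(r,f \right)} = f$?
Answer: $- 7 \sqrt{3} + 9 \sqrt{2} \approx 0.60357$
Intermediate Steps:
$t{\left(O \right)} = -9$ ($t{\left(O \right)} = -4 - 5 = -9$)
$v = 7 \sqrt{3}$ ($v = \sqrt{4 + 143} = \sqrt{147} = 7 \sqrt{3} \approx 12.124$)
$g = 9 \sqrt{2}$ ($g = \sqrt{-9 + 171} = \sqrt{162} = 9 \sqrt{2} \approx 12.728$)
$g - v = 9 \sqrt{2} - 7 \sqrt{3} = - 7 \sqrt{3} + 9 \sqrt{2}$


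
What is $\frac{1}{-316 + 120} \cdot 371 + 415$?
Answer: $\frac{11567}{28} \approx 413.11$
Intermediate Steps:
$\frac{1}{-316 + 120} \cdot 371 + 415 = \frac{1}{-196} \cdot 371 + 415 = \left(- \frac{1}{196}\right) 371 + 415 = - \frac{53}{28} + 415 = \frac{11567}{28}$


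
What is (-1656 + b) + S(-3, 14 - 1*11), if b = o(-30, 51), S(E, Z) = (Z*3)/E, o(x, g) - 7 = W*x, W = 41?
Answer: -2882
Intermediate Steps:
o(x, g) = 7 + 41*x
S(E, Z) = 3*Z/E (S(E, Z) = (3*Z)/E = 3*Z/E)
b = -1223 (b = 7 + 41*(-30) = 7 - 1230 = -1223)
(-1656 + b) + S(-3, 14 - 1*11) = (-1656 - 1223) + 3*(14 - 1*11)/(-3) = -2879 + 3*(14 - 11)*(-⅓) = -2879 + 3*3*(-⅓) = -2879 - 3 = -2882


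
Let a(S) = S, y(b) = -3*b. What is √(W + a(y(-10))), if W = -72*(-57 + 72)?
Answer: 5*I*√42 ≈ 32.404*I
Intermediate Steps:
W = -1080 (W = -72*15 = -1080)
√(W + a(y(-10))) = √(-1080 - 3*(-10)) = √(-1080 + 30) = √(-1050) = 5*I*√42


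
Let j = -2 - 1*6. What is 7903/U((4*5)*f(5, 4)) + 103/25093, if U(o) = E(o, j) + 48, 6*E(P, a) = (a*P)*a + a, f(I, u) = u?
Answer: 198402679/22583700 ≈ 8.7852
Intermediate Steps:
j = -8 (j = -2 - 6 = -8)
E(P, a) = a/6 + P*a²/6 (E(P, a) = ((a*P)*a + a)/6 = ((P*a)*a + a)/6 = (P*a² + a)/6 = (a + P*a²)/6 = a/6 + P*a²/6)
U(o) = 140/3 + 32*o/3 (U(o) = (⅙)*(-8)*(1 + o*(-8)) + 48 = (⅙)*(-8)*(1 - 8*o) + 48 = (-4/3 + 32*o/3) + 48 = 140/3 + 32*o/3)
7903/U((4*5)*f(5, 4)) + 103/25093 = 7903/(140/3 + 32*((4*5)*4)/3) + 103/25093 = 7903/(140/3 + 32*(20*4)/3) + 103*(1/25093) = 7903/(140/3 + (32/3)*80) + 103/25093 = 7903/(140/3 + 2560/3) + 103/25093 = 7903/900 + 103/25093 = 198402679/22583700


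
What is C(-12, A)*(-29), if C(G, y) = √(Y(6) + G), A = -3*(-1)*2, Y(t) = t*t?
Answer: -58*√6 ≈ -142.07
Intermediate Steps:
Y(t) = t²
A = 6 (A = 3*2 = 6)
C(G, y) = √(36 + G) (C(G, y) = √(6² + G) = √(36 + G))
C(-12, A)*(-29) = √(36 - 12)*(-29) = √24*(-29) = (2*√6)*(-29) = -58*√6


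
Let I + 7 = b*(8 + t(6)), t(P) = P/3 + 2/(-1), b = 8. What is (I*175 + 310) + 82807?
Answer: 93092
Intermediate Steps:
t(P) = -2 + P/3 (t(P) = P*(⅓) + 2*(-1) = P/3 - 2 = -2 + P/3)
I = 57 (I = -7 + 8*(8 + (-2 + (⅓)*6)) = -7 + 8*(8 + (-2 + 2)) = -7 + 8*(8 + 0) = -7 + 8*8 = -7 + 64 = 57)
(I*175 + 310) + 82807 = (57*175 + 310) + 82807 = (9975 + 310) + 82807 = 10285 + 82807 = 93092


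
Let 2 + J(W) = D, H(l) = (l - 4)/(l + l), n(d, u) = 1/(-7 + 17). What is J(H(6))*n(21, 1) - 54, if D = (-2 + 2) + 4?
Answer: -269/5 ≈ -53.800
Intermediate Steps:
D = 4 (D = 0 + 4 = 4)
n(d, u) = ⅒ (n(d, u) = 1/10 = ⅒)
H(l) = (-4 + l)/(2*l) (H(l) = (-4 + l)/((2*l)) = (-4 + l)*(1/(2*l)) = (-4 + l)/(2*l))
J(W) = 2 (J(W) = -2 + 4 = 2)
J(H(6))*n(21, 1) - 54 = 2*(⅒) - 54 = ⅕ - 54 = -269/5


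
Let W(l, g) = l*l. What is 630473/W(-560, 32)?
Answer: 630473/313600 ≈ 2.0104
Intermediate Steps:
W(l, g) = l²
630473/W(-560, 32) = 630473/((-560)²) = 630473/313600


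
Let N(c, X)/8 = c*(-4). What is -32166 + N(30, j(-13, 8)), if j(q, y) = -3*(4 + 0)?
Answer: -33126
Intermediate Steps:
j(q, y) = -12 (j(q, y) = -3*4 = -12)
N(c, X) = -32*c (N(c, X) = 8*(c*(-4)) = 8*(-4*c) = -32*c)
-32166 + N(30, j(-13, 8)) = -32166 - 32*30 = -32166 - 960 = -33126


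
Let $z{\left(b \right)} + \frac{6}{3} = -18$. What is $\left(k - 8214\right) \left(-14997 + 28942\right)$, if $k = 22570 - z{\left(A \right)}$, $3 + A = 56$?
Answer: $200473320$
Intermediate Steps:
$A = 53$ ($A = -3 + 56 = 53$)
$z{\left(b \right)} = -20$ ($z{\left(b \right)} = -2 - 18 = -20$)
$k = 22590$ ($k = 22570 - -20 = 22570 + 20 = 22590$)
$\left(k - 8214\right) \left(-14997 + 28942\right) = \left(22590 - 8214\right) \left(-14997 + 28942\right) = 14376 \cdot 13945 = 200473320$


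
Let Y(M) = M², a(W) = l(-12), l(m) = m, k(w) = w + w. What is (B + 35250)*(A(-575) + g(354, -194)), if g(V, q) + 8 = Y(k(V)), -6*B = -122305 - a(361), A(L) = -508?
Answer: 27857696194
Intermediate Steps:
k(w) = 2*w
a(W) = -12
B = 122293/6 (B = -(-122305 - 1*(-12))/6 = -(-122305 + 12)/6 = -⅙*(-122293) = 122293/6 ≈ 20382.)
g(V, q) = -8 + 4*V² (g(V, q) = -8 + (2*V)² = -8 + 4*V²)
(B + 35250)*(A(-575) + g(354, -194)) = (122293/6 + 35250)*(-508 + (-8 + 4*354²)) = 333793*(-508 + (-8 + 4*125316))/6 = 333793*(-508 + (-8 + 501264))/6 = 333793*(-508 + 501256)/6 = (333793/6)*500748 = 27857696194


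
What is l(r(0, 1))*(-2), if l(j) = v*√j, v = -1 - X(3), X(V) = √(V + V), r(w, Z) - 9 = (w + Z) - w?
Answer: 2*√10*(1 + √6) ≈ 21.816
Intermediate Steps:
r(w, Z) = 9 + Z (r(w, Z) = 9 + ((w + Z) - w) = 9 + ((Z + w) - w) = 9 + Z)
X(V) = √2*√V (X(V) = √(2*V) = √2*√V)
v = -1 - √6 (v = -1 - √2*√3 = -1 - √6 ≈ -3.4495)
l(j) = √j*(-1 - √6) (l(j) = (-1 - √6)*√j = √j*(-1 - √6))
l(r(0, 1))*(-2) = (√(9 + 1)*(-1 - √6))*(-2) = (√10*(-1 - √6))*(-2) = -2*√10*(-1 - √6)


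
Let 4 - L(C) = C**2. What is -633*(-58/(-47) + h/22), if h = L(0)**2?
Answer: -641862/517 ≈ -1241.5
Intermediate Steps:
L(C) = 4 - C**2
h = 16 (h = (4 - 1*0**2)**2 = (4 - 1*0)**2 = (4 + 0)**2 = 4**2 = 16)
-633*(-58/(-47) + h/22) = -633*(-58/(-47) + 16/22) = -633*(-58*(-1/47) + 16*(1/22)) = -633*(58/47 + 8/11) = -633*1014/517 = -641862/517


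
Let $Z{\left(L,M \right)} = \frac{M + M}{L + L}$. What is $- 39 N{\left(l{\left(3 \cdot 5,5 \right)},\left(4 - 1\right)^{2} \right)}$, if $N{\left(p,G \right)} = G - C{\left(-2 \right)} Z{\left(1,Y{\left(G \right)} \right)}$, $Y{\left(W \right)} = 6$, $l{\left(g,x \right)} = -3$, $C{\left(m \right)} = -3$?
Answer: $-1053$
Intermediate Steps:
$Z{\left(L,M \right)} = \frac{M}{L}$ ($Z{\left(L,M \right)} = \frac{2 M}{2 L} = 2 M \frac{1}{2 L} = \frac{M}{L}$)
$N{\left(p,G \right)} = 18 + G$ ($N{\left(p,G \right)} = G - - 3 \cdot \frac{6}{1} = G - - 3 \cdot 6 \cdot 1 = G - \left(-3\right) 6 = G - -18 = G + 18 = 18 + G$)
$- 39 N{\left(l{\left(3 \cdot 5,5 \right)},\left(4 - 1\right)^{2} \right)} = - 39 \left(18 + \left(4 - 1\right)^{2}\right) = - 39 \left(18 + 3^{2}\right) = - 39 \left(18 + 9\right) = \left(-39\right) 27 = -1053$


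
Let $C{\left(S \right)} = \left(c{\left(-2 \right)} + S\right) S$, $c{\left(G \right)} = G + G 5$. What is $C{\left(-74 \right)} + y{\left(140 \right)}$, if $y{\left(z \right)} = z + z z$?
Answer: $26104$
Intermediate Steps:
$c{\left(G \right)} = 6 G$ ($c{\left(G \right)} = G + 5 G = 6 G$)
$y{\left(z \right)} = z + z^{2}$
$C{\left(S \right)} = S \left(-12 + S\right)$ ($C{\left(S \right)} = \left(6 \left(-2\right) + S\right) S = \left(-12 + S\right) S = S \left(-12 + S\right)$)
$C{\left(-74 \right)} + y{\left(140 \right)} = - 74 \left(-12 - 74\right) + 140 \left(1 + 140\right) = \left(-74\right) \left(-86\right) + 140 \cdot 141 = 6364 + 19740 = 26104$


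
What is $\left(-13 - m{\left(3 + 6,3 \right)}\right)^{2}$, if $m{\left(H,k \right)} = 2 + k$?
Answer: $324$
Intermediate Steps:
$\left(-13 - m{\left(3 + 6,3 \right)}\right)^{2} = \left(-13 - \left(2 + 3\right)\right)^{2} = \left(-13 - 5\right)^{2} = \left(-18\right)^{2} = 324$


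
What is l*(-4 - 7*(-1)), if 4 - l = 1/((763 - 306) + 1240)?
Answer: 20361/1697 ≈ 11.998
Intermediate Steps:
l = 6787/1697 (l = 4 - 1/((763 - 306) + 1240) = 4 - 1/(457 + 1240) = 4 - 1/1697 = 6787/1697 ≈ 3.9994)
l*(-4 - 7*(-1)) = 6787*(-4 - 7*(-1))/1697 = 6787*(-4 + 7)/1697 = (6787/1697)*3 = 20361/1697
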